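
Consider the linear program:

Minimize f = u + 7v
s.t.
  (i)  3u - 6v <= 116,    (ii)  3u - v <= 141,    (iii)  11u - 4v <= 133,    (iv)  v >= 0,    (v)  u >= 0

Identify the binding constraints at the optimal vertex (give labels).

Extreme points and f = u + 7v:
  (431, 1152) → f = 8495
  (133/11, 0) → f = 133/11
  (0, 0) → f = 0
The feasible region is unbounded (it extends along (0, 1), (1, 3)), but f strictly increases along every unbounded feasible direction, so there is no improving ray and the minimum is attained at a vertex.

The minimum is at (0, 0). Substituting into each constraint, equality holds for (iv) and (v); the remaining constraints have slack.

(iv) and (v)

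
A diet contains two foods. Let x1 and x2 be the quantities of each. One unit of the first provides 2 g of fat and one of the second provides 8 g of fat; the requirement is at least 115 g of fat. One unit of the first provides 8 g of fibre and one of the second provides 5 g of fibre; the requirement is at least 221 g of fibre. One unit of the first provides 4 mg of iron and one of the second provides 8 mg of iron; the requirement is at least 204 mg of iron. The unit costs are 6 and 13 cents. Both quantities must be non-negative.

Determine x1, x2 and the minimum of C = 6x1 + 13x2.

x1 = 89/2, x2 = 13/4, minimum C = 1237/4

The feasible region is unbounded (it extends along (0, 1), (1, 0)), but C strictly increases along every unbounded feasible direction, so there is no improving ray and the minimum is attained at a vertex.

The binding constraints are 2x1 + 8x2 = 115 and 4x1 + 8x2 = 204.
Solving simultaneously gives x1 = 89/2, x2 = 13/4.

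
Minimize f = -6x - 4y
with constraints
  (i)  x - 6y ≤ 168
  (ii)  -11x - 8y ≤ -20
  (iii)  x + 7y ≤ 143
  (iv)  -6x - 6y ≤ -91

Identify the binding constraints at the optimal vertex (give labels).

(i) and (iii)

Vertices and f = -6x - 4y:
  (2034/13, -25/13) → f = -12104/13
  (37, -131/6) → f = -404/3
  (-221/36, 767/36) → f = -871/18

The minimum is at (2034/13, -25/13). Substituting into each constraint, equality holds for (i) and (iii); the remaining constraints have slack.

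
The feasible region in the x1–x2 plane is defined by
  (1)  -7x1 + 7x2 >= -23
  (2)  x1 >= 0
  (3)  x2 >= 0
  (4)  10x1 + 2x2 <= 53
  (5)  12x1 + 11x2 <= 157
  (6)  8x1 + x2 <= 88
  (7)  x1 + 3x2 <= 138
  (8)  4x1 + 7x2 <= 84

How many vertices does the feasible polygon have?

Pairwise boundary intersections that survive every other constraint:
  (23/7, 0)
  (139/28, 47/28)
  (0, 0)
  (0, 12)
  (203/62, 314/31)

5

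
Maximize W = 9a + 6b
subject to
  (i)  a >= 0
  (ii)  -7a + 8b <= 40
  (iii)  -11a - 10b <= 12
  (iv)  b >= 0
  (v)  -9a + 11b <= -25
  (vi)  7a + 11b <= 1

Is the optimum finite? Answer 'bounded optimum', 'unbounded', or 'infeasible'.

The boundaries a = 0 and b = 0 meet at (0, 0), but that point violates -9a + 11b ≤ -25. Every candidate vertex is excluded by some other constraint, so the feasible region is empty.

infeasible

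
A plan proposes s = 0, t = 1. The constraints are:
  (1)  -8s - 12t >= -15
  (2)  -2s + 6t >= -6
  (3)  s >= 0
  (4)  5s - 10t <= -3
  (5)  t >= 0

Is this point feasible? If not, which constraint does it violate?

(1): -12 ≥ -15 ✓
(2): 6 ≥ -6 ✓
(3): 0 ≥ 0 ✓
(4): -10 ≤ -3 ✓
(5): 1 ≥ 0 ✓

feasible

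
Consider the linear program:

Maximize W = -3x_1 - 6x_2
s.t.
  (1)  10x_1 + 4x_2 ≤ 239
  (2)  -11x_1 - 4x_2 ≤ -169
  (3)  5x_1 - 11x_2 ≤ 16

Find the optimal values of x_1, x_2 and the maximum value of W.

x_1 = 641/47, x_2 = 223/47, maximum W = -3261/47

Feasible corners and W = -3x_1 - 6x_2:
  (-70, 939/4) → W = -2397/2
  (2693/130, 207/26) → W = -14289/130
  (641/47, 223/47) → W = -3261/47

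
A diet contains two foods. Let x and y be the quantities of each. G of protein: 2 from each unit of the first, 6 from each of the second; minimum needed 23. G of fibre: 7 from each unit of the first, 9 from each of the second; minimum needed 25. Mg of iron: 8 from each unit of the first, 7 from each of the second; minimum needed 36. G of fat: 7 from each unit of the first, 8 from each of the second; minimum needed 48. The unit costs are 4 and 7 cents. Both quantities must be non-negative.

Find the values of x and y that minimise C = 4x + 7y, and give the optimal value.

x = 4, y = 5/2, minimum C = 67/2

Feasible corners and C = 4x + 7y:
  (0, 6) → C = 42
  (23/2, 0) → C = 46
  (4, 5/2) → C = 67/2
The feasible region is unbounded (it extends along (0, 1), (1, 0)), but C strictly increases along every unbounded feasible direction, so there is no improving ray and the minimum is attained at a vertex.

The binding constraints are 2x + 6y = 23 and 7x + 8y = 48.
Solving simultaneously gives x = 4, y = 5/2.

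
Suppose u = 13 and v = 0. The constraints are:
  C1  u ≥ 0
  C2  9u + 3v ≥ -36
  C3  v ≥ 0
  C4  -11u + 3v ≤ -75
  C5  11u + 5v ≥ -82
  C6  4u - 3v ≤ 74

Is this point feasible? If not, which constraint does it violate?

C1: 13 ≥ 0 ✓
C2: 117 ≥ -36 ✓
C3: 0 ≥ 0 ✓
C4: -143 ≤ -75 ✓
C5: 143 ≥ -82 ✓
C6: 52 ≤ 74 ✓

feasible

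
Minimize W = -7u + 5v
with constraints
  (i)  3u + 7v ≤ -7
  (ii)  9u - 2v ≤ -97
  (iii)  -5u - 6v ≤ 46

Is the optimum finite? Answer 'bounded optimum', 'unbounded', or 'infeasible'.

Vertices and W = -7u + 5v:
  (-231/23, 76/23) → W = 1997/23
  (-280/17, 103/17) → W = 2475/17
  (-337/32, 71/64) → W = 5073/64
The feasible region has finitely many vertices and no improving ray; the minimum is 5073/64 at (-337/32, 71/64).

bounded optimum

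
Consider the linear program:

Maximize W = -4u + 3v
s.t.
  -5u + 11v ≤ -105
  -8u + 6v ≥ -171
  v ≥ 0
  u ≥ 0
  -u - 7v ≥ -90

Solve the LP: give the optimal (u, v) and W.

u = 21, v = 0, maximum W = -84

Vertices and W = -4u + 3v:
  (1251/58, 15/58) → W = -171/2
  (21, 0) → W = -84
  (171/8, 0) → W = -171/2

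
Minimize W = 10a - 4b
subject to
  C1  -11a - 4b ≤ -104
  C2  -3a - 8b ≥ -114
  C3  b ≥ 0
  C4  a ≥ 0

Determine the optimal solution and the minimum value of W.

Feasible corners and W = 10a - 4b:
  (94/19, 471/38) → W = -2/19
  (104/11, 0) → W = 1040/11
  (38, 0) → W = 380

At the optimal vertex, -11a - 4b = -104 and -3a - 8b = -114.
Solving simultaneously gives a = 94/19, b = 471/38.

a = 94/19, b = 471/38, minimum W = -2/19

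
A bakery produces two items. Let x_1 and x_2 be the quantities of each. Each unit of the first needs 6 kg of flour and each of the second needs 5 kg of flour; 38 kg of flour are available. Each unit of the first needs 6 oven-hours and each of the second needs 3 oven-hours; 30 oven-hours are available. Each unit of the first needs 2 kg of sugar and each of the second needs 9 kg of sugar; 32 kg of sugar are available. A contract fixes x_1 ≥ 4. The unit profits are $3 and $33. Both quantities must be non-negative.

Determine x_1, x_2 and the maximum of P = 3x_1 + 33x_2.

Extreme points and P = 3x_1 + 33x_2:
  (5, 0) → P = 15
  (4, 0) → P = 12
  (4, 2) → P = 78

At the optimal vertex, 6x_1 + 3x_2 = 30 and x_1 = 4.
Solving simultaneously gives x_1 = 4, x_2 = 2.

x_1 = 4, x_2 = 2, maximum P = 78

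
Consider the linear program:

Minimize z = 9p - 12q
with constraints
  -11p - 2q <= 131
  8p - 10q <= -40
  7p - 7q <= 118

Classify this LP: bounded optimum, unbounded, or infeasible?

From the feasible point (-695/63, -304/63), moving in the direction (-2, 11) keeps every constraint satisfied while z decreases without bound.

unbounded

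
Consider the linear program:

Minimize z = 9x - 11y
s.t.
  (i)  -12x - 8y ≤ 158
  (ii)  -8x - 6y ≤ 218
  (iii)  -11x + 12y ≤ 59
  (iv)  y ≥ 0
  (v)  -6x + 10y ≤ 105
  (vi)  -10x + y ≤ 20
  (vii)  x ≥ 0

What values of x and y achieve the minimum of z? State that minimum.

The feasible region is unbounded (it extends along (5, 3), (1, 0)), but z strictly increases along every unbounded feasible direction, so there is no improving ray and the minimum is attained at a vertex.

x = 335/19, y = 801/38, minimum z = -2781/38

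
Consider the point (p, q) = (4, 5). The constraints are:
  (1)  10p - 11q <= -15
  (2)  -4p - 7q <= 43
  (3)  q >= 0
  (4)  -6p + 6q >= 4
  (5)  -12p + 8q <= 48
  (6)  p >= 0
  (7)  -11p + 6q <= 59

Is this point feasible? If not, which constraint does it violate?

feasible

(1): -15 ≤ -15 ✓
(2): -51 ≤ 43 ✓
(3): 5 ≥ 0 ✓
(4): 6 ≥ 4 ✓
(5): -8 ≤ 48 ✓
(6): 4 ≥ 0 ✓
(7): -14 ≤ 59 ✓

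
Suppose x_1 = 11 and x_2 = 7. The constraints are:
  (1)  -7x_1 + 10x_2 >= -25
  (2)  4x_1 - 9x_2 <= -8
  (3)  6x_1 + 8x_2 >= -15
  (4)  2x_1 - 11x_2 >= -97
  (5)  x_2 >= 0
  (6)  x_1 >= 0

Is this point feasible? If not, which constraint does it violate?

feasible

(1): -7 ≥ -25 ✓
(2): -19 ≤ -8 ✓
(3): 122 ≥ -15 ✓
(4): -55 ≥ -97 ✓
(5): 7 ≥ 0 ✓
(6): 11 ≥ 0 ✓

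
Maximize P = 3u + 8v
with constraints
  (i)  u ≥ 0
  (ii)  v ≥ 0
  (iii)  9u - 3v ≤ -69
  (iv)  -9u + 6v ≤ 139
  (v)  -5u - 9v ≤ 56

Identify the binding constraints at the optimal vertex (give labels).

Feasible corners and P = 3u + 8v:
  (0, 23) → P = 184
  (0, 139/6) → P = 556/3
  (1/9, 70/3) → P = 187

The maximum is at (1/9, 70/3). Substituting into each constraint, equality holds for (iii) and (iv); the remaining constraints have slack.

(iii) and (iv)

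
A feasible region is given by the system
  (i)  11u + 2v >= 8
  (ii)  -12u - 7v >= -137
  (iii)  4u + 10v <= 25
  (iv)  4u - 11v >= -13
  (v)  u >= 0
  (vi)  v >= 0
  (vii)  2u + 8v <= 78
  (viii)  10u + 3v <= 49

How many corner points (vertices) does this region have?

Of the 28 pairwise boundary intersections, those satisfying every inequality are:
  (62/129, 175/129)
  (8/11, 0)
  (145/84, 38/21)
  (415/88, 27/44)
  (49/10, 0)

5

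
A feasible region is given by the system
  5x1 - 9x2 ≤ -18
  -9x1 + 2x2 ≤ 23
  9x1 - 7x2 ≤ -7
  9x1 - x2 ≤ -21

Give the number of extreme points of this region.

3

Of the 6 pairwise boundary intersections, those satisfying every inequality are:
  (-171/71, 47/71)
  (-9/4, 3/4)
  (-19/9, 2)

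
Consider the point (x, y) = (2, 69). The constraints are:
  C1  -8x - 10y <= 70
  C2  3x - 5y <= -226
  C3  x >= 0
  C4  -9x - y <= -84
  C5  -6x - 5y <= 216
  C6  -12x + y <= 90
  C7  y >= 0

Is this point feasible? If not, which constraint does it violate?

C1: -706 ≤ 70 ✓
C2: -339 ≤ -226 ✓
C3: 2 ≥ 0 ✓
C4: -87 ≤ -84 ✓
C5: -357 ≤ 216 ✓
C6: 45 ≤ 90 ✓
C7: 69 ≥ 0 ✓

feasible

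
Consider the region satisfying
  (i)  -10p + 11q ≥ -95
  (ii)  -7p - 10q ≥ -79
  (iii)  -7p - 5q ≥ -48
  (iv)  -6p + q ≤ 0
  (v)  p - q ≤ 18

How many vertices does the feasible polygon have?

4

Pairwise boundary intersections that survive every other constraint:
  (1003/127, -185/127)
  (-95/56, -285/28)
  (17/7, 31/5)
  (79/67, 474/67)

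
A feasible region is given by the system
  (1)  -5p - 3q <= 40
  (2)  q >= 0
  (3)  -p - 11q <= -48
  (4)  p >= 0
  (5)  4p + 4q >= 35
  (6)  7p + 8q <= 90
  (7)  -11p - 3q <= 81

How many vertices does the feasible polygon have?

4

The feasible vertices (each the meet of two boundaries and inside every other half-plane) are:
  (193/40, 157/40)
  (202/23, 82/23)
  (0, 35/4)
  (0, 45/4)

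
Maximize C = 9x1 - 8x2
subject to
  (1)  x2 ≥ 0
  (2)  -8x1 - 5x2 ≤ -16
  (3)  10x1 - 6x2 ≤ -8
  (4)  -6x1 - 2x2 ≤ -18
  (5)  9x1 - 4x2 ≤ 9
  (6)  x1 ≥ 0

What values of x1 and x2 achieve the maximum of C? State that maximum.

x1 = 23/14, x2 = 57/14, maximum C = -249/14

Extreme points and C = 9x1 - 8x2:
  (23/14, 57/14) → C = -249/14
  (43/7, 81/7) → C = -261/7
  (0, 9) → C = -72
The feasible region is unbounded (it extends along (0, 1), (4, 9)), but C strictly decreases along every unbounded feasible direction, so there is no improving ray and the maximum is attained at a vertex.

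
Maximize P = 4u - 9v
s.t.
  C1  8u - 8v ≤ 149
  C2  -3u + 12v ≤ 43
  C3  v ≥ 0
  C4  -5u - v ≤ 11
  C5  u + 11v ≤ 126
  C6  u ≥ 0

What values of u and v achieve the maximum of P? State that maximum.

u = 149/8, v = 0, maximum P = 149/2

Vertices and P = 4u - 9v:
  (149/8, 0) → P = 149/2
  (2647/96, 859/96) → P = 2857/96
  (1039/45, 421/45) → P = 367/45
  (0, 43/12) → P = -129/4
  (0, 0) → P = 0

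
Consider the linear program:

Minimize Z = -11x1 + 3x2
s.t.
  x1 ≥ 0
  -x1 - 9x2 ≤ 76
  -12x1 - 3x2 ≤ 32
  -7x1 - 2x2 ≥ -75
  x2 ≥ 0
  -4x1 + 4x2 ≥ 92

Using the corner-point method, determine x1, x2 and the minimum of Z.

x1 = 29/9, x2 = 236/9, minimum Z = 389/9

Vertices and Z = -11x1 + 3x2:
  (0, 75/2) → Z = 225/2
  (0, 23) → Z = 69
  (29/9, 236/9) → Z = 389/9

The binding constraints are -7x1 - 2x2 = -75 and -4x1 + 4x2 = 92.
Solving simultaneously gives x1 = 29/9, x2 = 236/9.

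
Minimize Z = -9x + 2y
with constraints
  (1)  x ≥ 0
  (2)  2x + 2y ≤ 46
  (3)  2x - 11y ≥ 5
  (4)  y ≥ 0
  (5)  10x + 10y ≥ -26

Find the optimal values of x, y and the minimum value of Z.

The optimum lies where 2x + 2y = 46 and y = 0.
Solving simultaneously gives x = 23, y = 0.

x = 23, y = 0, minimum Z = -207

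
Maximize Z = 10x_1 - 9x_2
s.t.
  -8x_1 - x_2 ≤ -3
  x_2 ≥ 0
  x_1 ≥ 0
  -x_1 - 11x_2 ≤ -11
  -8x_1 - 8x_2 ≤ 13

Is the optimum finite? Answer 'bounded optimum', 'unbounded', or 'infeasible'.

From the feasible point (0, 3), moving in the direction (1, 0) keeps every constraint satisfied while Z increases without bound.

unbounded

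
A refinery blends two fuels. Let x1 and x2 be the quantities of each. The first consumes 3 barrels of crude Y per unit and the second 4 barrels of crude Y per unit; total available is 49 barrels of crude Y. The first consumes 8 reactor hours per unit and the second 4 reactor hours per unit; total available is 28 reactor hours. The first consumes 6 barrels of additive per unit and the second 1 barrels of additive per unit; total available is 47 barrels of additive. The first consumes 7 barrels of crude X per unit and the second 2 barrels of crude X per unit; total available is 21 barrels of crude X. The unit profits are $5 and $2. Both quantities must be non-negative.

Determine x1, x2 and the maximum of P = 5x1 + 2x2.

x1 = 7/3, x2 = 7/3, maximum P = 49/3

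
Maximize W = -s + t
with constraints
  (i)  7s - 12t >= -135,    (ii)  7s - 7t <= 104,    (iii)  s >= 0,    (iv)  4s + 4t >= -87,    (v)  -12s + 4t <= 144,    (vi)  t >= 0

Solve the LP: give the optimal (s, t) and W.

s = 0, t = 45/4, maximum W = 45/4

Feasible corners and W = -s + t:
  (2193/35, 239/5) → W = -104/7
  (0, 45/4) → W = 45/4
  (104/7, 0) → W = -104/7
  (0, 0) → W = 0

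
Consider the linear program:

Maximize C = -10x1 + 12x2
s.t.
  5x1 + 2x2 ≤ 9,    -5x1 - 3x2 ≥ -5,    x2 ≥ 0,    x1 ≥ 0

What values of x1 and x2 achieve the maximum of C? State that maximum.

Vertices and C = -10x1 + 12x2:
  (1, 0) → C = -10
  (0, 5/3) → C = 20
  (0, 0) → C = 0

At the optimal vertex, -5x1 - 3x2 = -5 and x1 = 0.
Solving simultaneously gives x1 = 0, x2 = 5/3.

x1 = 0, x2 = 5/3, maximum C = 20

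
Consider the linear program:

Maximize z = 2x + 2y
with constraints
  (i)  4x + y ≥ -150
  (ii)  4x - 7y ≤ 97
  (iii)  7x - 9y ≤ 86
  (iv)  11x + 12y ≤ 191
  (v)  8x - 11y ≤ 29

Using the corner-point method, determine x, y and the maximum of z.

x = 79/7, y = 39/7, maximum z = 236/7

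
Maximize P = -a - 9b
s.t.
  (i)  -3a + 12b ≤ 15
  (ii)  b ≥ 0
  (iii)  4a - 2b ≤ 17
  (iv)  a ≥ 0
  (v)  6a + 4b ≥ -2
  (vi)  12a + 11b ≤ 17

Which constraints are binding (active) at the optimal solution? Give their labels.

Feasible corners and P = -a - 9b:
  (0, 5/4) → P = -45/4
  (13/59, 77/59) → P = -706/59
  (0, 0) → P = 0
  (17/12, 0) → P = -17/12

The maximum is at (0, 0). Substituting into each constraint, equality holds for (ii) and (iv); the remaining constraints have slack.

(ii) and (iv)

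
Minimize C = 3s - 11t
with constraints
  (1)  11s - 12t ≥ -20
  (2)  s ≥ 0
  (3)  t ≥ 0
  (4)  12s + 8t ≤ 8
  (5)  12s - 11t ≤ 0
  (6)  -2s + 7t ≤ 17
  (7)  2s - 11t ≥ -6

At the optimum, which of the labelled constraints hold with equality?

Vertices and C = 3s - 11t:
  (0, 0) → C = 0
  (0, 6/11) → C = -6
  (22/57, 8/19) → C = -66/19
  (10/37, 22/37) → C = -212/37

The minimum is at (0, 6/11). Substituting into each constraint, equality holds for (2) and (7); the remaining constraints have slack.

(2) and (7)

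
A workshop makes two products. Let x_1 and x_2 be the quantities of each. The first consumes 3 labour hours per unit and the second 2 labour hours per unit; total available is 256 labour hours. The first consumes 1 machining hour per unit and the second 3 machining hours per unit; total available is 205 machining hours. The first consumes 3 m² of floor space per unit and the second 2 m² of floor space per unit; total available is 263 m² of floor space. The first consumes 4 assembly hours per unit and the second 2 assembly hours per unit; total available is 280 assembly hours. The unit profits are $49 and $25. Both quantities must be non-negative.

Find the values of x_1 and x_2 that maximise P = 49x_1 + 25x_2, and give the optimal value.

x_1 = 43, x_2 = 54, maximum P = 3457

Corner points and P = 49x_1 + 25x_2:
  (0, 0) → P = 0
  (0, 205/3) → P = 5125/3
  (70, 0) → P = 3430
  (43, 54) → P = 3457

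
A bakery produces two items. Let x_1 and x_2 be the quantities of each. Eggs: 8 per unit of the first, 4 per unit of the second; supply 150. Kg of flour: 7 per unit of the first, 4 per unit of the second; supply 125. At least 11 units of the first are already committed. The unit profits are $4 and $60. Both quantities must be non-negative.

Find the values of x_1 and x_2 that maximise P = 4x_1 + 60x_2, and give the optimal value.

x_1 = 11, x_2 = 12, maximum P = 764

Vertices and P = 4x_1 + 60x_2:
  (125/7, 0) → P = 500/7
  (11, 0) → P = 44
  (11, 12) → P = 764

The optimum lies where 7x_1 + 4x_2 = 125 and x_1 = 11.
Solving simultaneously gives x_1 = 11, x_2 = 12.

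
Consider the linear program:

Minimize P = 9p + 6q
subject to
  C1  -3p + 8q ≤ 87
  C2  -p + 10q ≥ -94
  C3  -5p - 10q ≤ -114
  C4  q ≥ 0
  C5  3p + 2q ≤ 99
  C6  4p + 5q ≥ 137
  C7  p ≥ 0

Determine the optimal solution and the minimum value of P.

p = 661/47, q = 759/47, minimum P = 10503/47

Feasible corners and P = 9p + 6q:
  (103/5, 93/5) → P = 297
  (661/47, 759/47) → P = 10503/47
  (221/7, 15/7) → P = 297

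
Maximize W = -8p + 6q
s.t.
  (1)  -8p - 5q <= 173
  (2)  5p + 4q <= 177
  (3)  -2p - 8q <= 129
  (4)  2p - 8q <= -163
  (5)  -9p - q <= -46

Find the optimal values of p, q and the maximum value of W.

Feasible corners and W = -8p + 6q:
  (191/12, 1169/48) → W = 451/24
  (7/31, 1363/31) → W = 262
  (205/74, 1559/74) → W = 3857/37

p = 7/31, q = 1363/31, maximum W = 262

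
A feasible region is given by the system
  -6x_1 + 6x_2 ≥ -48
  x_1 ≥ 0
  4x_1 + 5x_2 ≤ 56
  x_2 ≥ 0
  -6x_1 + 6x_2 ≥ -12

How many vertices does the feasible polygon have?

The feasible vertices (each the meet of two boundaries and inside every other half-plane) are:
  (0, 56/5)
  (0, 0)
  (22/3, 16/3)
  (2, 0)

4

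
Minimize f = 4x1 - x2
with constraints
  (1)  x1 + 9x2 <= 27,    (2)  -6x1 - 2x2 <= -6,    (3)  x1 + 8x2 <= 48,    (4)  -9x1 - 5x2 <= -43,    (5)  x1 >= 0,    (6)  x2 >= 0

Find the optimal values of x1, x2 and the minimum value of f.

x1 = 63/19, x2 = 50/19, minimum f = 202/19

Feasible corners and f = 4x1 - x2:
  (63/19, 50/19) → f = 202/19
  (27, 0) → f = 108
  (43/9, 0) → f = 172/9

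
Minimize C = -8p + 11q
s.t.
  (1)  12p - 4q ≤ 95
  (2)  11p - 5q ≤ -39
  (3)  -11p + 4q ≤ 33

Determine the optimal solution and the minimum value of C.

p = -9/11, q = 6, minimum C = 798/11

Vertices and C = -8p + 11q:
  (631/16, 1513/16) → C = 11595/16
  (128, 1441/4) → C = 11755/4
  (-9/11, 6) → C = 798/11

At the optimal vertex, 11p - 5q = -39 and -11p + 4q = 33.
Solving simultaneously gives p = -9/11, q = 6.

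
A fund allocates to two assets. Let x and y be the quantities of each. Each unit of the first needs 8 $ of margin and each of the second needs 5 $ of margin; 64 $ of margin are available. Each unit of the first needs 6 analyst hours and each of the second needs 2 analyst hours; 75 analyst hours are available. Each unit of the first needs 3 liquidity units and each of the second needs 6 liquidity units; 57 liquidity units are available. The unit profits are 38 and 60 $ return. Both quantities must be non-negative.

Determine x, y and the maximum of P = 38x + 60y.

The binding constraints are 8x + 5y = 64 and 3x + 6y = 57.
Solving simultaneously gives x = 3, y = 8.

x = 3, y = 8, maximum P = 594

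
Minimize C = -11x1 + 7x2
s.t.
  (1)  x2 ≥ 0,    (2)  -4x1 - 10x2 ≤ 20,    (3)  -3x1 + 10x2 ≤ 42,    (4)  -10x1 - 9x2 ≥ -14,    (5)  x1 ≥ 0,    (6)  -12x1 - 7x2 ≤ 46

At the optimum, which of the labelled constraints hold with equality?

Vertices and C = -11x1 + 7x2:
  (7/5, 0) → C = -77/5
  (0, 0) → C = 0
  (0, 14/9) → C = 98/9

The minimum is at (7/5, 0). Substituting into each constraint, equality holds for (1) and (4); the remaining constraints have slack.

(1) and (4)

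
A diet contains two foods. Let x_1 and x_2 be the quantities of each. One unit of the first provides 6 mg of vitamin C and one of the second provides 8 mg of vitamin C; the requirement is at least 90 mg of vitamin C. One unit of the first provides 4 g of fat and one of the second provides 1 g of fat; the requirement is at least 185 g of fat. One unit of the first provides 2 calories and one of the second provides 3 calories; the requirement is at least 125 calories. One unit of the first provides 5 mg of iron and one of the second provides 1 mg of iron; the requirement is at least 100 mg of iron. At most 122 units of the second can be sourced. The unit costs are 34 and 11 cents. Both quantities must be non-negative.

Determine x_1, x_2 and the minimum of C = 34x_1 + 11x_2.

x_1 = 43, x_2 = 13, minimum C = 1605

Vertices and C = 34x_1 + 11x_2:
  (125/2, 0) → C = 2125
  (43, 13) → C = 1605
  (63/4, 122) → C = 3755/2
The feasible region is unbounded (it extends along (1, 0)), but C strictly increases along every unbounded feasible direction, so there is no improving ray and the minimum is attained at a vertex.

The optimum lies where 4x_1 + x_2 = 185 and 2x_1 + 3x_2 = 125.
Solving simultaneously gives x_1 = 43, x_2 = 13.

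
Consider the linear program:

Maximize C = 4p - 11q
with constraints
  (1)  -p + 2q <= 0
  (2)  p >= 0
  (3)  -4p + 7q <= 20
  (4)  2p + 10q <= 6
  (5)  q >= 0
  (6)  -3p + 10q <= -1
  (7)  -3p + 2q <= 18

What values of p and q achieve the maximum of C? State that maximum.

Feasible corners and C = 4p - 11q:
  (3, 0) → C = 12
  (7/5, 8/25) → C = 52/25
  (1/3, 0) → C = 4/3

The binding constraints are 2p + 10q = 6 and q = 0.
Solving simultaneously gives p = 3, q = 0.

p = 3, q = 0, maximum C = 12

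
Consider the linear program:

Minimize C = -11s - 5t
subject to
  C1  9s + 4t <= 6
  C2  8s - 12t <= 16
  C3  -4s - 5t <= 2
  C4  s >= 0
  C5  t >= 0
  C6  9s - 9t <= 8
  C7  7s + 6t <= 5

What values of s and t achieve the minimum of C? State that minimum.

The optimum lies where 9s + 4t = 6 and 7s + 6t = 5.
Solving simultaneously gives s = 8/13, t = 3/26.

s = 8/13, t = 3/26, minimum C = -191/26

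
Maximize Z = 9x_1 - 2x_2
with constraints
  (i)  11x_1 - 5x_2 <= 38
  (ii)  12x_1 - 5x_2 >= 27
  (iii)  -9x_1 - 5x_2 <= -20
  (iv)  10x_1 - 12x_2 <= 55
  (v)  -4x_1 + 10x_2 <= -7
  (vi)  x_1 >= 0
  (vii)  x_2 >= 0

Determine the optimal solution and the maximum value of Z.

x_1 = 23/6, x_2 = 5/6, maximum Z = 197/6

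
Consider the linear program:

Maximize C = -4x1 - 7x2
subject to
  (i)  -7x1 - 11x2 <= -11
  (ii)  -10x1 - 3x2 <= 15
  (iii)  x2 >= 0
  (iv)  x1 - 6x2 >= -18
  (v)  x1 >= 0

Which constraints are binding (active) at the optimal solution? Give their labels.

Corner points and C = -4x1 - 7x2:
  (11/7, 0) → C = -44/7
  (0, 1) → C = -7
  (0, 3) → C = -21
The feasible region is unbounded (it extends along (6, 1), (1, 0)), but C strictly decreases along every unbounded feasible direction, so there is no improving ray and the maximum is attained at a vertex.

The maximum is at (11/7, 0). Substituting into each constraint, equality holds for (i) and (iii); the remaining constraints have slack.

(i) and (iii)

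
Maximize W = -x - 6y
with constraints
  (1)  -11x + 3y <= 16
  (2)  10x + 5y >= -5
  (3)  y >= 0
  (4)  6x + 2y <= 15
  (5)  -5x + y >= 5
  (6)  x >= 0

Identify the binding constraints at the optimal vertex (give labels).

(5) and (6)

Corner points and W = -x - 6y:
  (1/4, 25/4) → W = -151/4
  (0, 16/3) → W = -32
  (0, 5) → W = -30

The maximum is at (0, 5). Substituting into each constraint, equality holds for (5) and (6); the remaining constraints have slack.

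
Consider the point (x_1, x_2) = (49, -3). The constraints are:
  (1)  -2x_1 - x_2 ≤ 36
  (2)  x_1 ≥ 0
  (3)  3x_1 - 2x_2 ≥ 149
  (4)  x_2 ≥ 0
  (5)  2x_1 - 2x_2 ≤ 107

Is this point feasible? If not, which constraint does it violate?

Constraint (4): x_2 = -3, which is not ≥ 0. All other constraints are satisfied.

not feasible — violates (4)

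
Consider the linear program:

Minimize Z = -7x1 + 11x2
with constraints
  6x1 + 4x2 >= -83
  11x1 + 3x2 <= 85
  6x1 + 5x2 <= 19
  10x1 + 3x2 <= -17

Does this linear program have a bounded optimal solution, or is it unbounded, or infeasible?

bounded optimum

Vertices and Z = -7x1 + 11x2:
  (-491/6, 102) → Z = 10169/6
  (181/22, -364/11) → Z = -9275/22
  (-71/16, 73/8) → Z = 2103/16
The feasible region has finitely many vertices and no improving ray; the minimum is -9275/22 at (181/22, -364/11).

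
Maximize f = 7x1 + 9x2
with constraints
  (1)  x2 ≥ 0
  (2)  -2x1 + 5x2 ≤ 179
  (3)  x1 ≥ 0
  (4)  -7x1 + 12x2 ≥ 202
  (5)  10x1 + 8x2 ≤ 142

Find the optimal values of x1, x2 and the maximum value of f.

x1 = 0, x2 = 71/4, maximum f = 639/4

Extreme points and f = 7x1 + 9x2:
  (0, 101/6) → f = 303/2
  (0, 71/4) → f = 639/4
  (1/2, 137/8) → f = 1261/8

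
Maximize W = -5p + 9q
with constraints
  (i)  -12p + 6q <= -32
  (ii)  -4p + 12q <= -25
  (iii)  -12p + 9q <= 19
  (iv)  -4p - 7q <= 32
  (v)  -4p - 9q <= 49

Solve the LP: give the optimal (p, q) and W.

Feasible corners and W = -5p + 9q:
  (39/20, -43/30) → W = -453/20
  (8/27, -128/27) → W = -1192/27
  (55/8, -17/2) → W = -887/8
The feasible region is unbounded (it extends along (3, 1), (9, -4)), but W strictly decreases along every unbounded feasible direction, so there is no improving ray and the maximum is attained at a vertex.

The binding constraints are -12p + 6q = -32 and -4p + 12q = -25.
Solving simultaneously gives p = 39/20, q = -43/30.

p = 39/20, q = -43/30, maximum W = -453/20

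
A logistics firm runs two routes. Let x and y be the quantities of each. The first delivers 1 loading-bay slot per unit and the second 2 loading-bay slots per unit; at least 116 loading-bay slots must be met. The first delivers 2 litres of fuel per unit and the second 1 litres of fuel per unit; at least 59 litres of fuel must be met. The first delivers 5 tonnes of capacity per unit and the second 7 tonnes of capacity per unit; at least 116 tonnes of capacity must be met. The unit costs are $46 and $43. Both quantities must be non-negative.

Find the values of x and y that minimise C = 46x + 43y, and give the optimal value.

x = 2/3, y = 173/3, minimum C = 7531/3

Vertices and C = 46x + 43y:
  (0, 59) → C = 2537
  (116, 0) → C = 5336
  (2/3, 173/3) → C = 7531/3
The feasible region is unbounded (it extends along (0, 1), (1, 0)), but C strictly increases along every unbounded feasible direction, so there is no improving ray and the minimum is attained at a vertex.

At the optimal vertex, x + 2y = 116 and 2x + y = 59.
Solving simultaneously gives x = 2/3, y = 173/3.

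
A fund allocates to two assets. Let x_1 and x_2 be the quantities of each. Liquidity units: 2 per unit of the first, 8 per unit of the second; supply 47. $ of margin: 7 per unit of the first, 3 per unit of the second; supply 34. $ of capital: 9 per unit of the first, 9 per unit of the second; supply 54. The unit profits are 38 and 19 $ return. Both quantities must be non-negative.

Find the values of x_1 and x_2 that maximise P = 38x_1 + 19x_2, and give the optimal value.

x_1 = 4, x_2 = 2, maximum P = 190

Corner points and P = 38x_1 + 19x_2:
  (0, 0) → P = 0
  (0, 47/8) → P = 893/8
  (34/7, 0) → P = 1292/7
  (1/6, 35/6) → P = 703/6
  (4, 2) → P = 190

The binding constraints are 7x_1 + 3x_2 = 34 and 9x_1 + 9x_2 = 54.
Solving simultaneously gives x_1 = 4, x_2 = 2.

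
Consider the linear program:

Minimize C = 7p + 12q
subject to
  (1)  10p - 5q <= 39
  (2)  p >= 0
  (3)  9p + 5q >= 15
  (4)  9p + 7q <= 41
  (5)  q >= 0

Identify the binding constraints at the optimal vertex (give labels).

(3) and (5)

Extreme points and C = 7p + 12q:
  (478/115, 59/115) → C = 4054/115
  (39/10, 0) → C = 273/10
  (0, 3) → C = 36
  (0, 41/7) → C = 492/7
  (5/3, 0) → C = 35/3

The minimum is at (5/3, 0). Substituting into each constraint, equality holds for (3) and (5); the remaining constraints have slack.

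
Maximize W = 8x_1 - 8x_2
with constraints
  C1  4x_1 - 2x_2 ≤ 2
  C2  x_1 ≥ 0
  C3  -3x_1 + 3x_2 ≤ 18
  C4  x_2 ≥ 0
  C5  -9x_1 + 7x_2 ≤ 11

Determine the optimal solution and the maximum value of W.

x_1 = 1/2, x_2 = 0, maximum W = 4

Vertices and W = 8x_1 - 8x_2:
  (1/2, 0) → W = 4
  (18/5, 31/5) → W = -104/5
  (0, 0) → W = 0
  (0, 11/7) → W = -88/7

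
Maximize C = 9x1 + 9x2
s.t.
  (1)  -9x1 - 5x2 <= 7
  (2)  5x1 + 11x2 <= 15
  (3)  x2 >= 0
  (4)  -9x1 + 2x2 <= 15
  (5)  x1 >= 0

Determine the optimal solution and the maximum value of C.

Feasible corners and C = 9x1 + 9x2:
  (3, 0) → C = 27
  (0, 15/11) → C = 135/11
  (0, 0) → C = 0

x1 = 3, x2 = 0, maximum C = 27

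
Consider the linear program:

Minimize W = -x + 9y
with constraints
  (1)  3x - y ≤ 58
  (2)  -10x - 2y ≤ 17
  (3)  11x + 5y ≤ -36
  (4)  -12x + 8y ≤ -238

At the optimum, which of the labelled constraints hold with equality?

(1) and (2)

Extreme points and W = -x + 9y:
  (99/16, -631/16) → W = -2889/8
  (127/13, -373/13) → W = -268
  (85/26, -323/13) → W = -5899/26
  (451/74, -1525/74) → W = -7088/37

The minimum is at (99/16, -631/16). Substituting into each constraint, equality holds for (1) and (2); the remaining constraints have slack.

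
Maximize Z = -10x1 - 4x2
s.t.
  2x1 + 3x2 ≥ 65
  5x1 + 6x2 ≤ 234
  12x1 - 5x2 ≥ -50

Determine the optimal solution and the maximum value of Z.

x1 = 175/46, x2 = 440/23, maximum Z = -2635/23

Extreme points and Z = -10x1 - 4x2:
  (104, -143/3) → Z = -2548/3
  (175/46, 440/23) → Z = -2635/23
  (870/97, 3058/97) → Z = -20932/97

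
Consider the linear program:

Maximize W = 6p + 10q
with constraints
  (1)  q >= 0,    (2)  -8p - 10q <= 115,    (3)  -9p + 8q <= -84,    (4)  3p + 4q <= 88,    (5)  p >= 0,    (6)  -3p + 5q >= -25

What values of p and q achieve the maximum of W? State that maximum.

p = 52/3, q = 9, maximum W = 194

Vertices and W = 6p + 10q:
  (52/3, 9) → W = 194
  (220/21, 9/7) → W = 530/7
  (20, 7) → W = 190

The optimum lies where -9p + 8q = -84 and 3p + 4q = 88.
Solving simultaneously gives p = 52/3, q = 9.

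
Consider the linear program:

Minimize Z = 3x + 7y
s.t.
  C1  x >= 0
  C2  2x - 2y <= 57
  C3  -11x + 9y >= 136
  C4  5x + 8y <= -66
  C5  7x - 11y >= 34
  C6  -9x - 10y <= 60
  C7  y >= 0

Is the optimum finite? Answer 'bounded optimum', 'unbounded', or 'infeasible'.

The boundaries -9x - 10y = 60 and y = 0 meet at (-20/3, 0), but that point violates x ≥ 0. Every candidate vertex is excluded by some other constraint, so the feasible region is empty.

infeasible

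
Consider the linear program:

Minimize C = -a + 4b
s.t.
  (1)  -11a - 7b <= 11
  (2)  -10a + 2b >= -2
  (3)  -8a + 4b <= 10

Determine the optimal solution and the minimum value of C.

Corner points and C = -a + 4b:
  (-2/23, -33/23) → C = -130/23
  (-57/50, 11/50) → C = 101/50
  (7/6, 29/6) → C = 109/6

The optimum lies where -11a - 7b = 11 and -10a + 2b = -2.
Solving simultaneously gives a = -2/23, b = -33/23.

a = -2/23, b = -33/23, minimum C = -130/23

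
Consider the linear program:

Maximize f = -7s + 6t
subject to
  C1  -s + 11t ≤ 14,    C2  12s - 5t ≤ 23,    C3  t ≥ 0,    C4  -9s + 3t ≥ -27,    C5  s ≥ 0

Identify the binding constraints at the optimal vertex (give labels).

C1 and C5

Vertices and f = -7s + 6t:
  (323/127, 191/127) → f = -1115/127
  (0, 14/11) → f = 84/11
  (23/12, 0) → f = -161/12
  (0, 0) → f = 0

The maximum is at (0, 14/11). Substituting into each constraint, equality holds for C1 and C5; the remaining constraints have slack.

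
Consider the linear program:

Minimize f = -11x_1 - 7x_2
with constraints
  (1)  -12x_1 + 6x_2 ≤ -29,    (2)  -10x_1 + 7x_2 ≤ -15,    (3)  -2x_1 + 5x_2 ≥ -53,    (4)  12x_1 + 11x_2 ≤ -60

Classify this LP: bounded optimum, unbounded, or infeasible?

bounded optimum

Feasible corners and f = -11x_1 - 7x_2:
  (-173/48, -289/24) → f = 1983/16
  (-41/204, -89/17) → f = 7927/204
  (283/82, -378/41) → f = 2179/82
The feasible region has finitely many vertices and no improving ray; the minimum is 2179/82 at (283/82, -378/41).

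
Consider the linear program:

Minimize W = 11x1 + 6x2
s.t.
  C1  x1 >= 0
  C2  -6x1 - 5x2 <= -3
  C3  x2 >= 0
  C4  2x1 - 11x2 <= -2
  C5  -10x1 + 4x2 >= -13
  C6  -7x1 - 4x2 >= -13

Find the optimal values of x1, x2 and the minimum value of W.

Corner points and W = 11x1 + 6x2:
  (0, 3/5) → W = 18/5
  (0, 13/4) → W = 39/2
  (23/76, 9/38) → W = 19/4
  (151/102, 23/51) → W = 1937/102
  (26/17, 39/68) → W = 689/34

At the optimal vertex, x1 = 0 and -6x1 - 5x2 = -3.
Solving simultaneously gives x1 = 0, x2 = 3/5.

x1 = 0, x2 = 3/5, minimum W = 18/5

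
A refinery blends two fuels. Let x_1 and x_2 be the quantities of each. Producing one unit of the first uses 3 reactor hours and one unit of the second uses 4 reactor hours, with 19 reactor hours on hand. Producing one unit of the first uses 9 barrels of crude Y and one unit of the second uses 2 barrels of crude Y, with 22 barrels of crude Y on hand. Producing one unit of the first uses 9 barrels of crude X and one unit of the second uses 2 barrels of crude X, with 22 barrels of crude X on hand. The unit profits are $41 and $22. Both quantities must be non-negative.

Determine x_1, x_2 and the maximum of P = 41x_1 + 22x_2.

x_1 = 5/3, x_2 = 7/2, maximum P = 436/3

Vertices and P = 41x_1 + 22x_2:
  (0, 0) → P = 0
  (0, 19/4) → P = 209/2
  (22/9, 0) → P = 902/9
  (5/3, 7/2) → P = 436/3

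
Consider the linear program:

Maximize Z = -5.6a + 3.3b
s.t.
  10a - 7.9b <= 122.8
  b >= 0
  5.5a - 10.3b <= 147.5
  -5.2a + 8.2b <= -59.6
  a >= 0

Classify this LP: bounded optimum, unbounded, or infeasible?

Corner points and Z = -5.6a + 3.3b:
  (12.28, 0) → Z = -68.768
  (13403/1023, 1064/1023) → Z = -357728/5115
  (149/13, 0) → Z = -4172/65
The feasible region has finitely many vertices and no improving ray; the maximum is -4172/65 at (149/13, 0).

bounded optimum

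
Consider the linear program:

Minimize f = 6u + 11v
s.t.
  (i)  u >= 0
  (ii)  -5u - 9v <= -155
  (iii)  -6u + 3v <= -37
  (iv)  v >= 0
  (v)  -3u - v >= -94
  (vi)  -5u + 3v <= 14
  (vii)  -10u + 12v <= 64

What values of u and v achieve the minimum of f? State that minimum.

u = 31, v = 0, minimum f = 186

Feasible corners and f = 6u + 11v:
  (266/23, 745/69) → f = 12983/69
  (31, 0) → f = 186
  (106/7, 377/21) → f = 865/3
  (94/3, 0) → f = 188
  (532/23, 566/23) → f = 9418/23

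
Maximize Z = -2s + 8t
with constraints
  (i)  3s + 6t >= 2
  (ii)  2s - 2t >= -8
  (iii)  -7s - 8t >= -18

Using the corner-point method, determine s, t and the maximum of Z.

s = -14/15, t = 46/15, maximum Z = 132/5

At the optimal vertex, 2s - 2t = -8 and -7s - 8t = -18.
Solving simultaneously gives s = -14/15, t = 46/15.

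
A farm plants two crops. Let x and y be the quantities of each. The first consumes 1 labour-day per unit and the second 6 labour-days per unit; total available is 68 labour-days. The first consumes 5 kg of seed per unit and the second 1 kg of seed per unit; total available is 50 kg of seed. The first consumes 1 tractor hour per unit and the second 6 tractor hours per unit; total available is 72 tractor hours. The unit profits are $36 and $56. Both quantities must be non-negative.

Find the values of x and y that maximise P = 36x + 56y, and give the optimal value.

Feasible corners and P = 36x + 56y:
  (0, 0) → P = 0
  (0, 34/3) → P = 1904/3
  (10, 0) → P = 360
  (8, 10) → P = 848

The binding constraints are x + 6y = 68 and 5x + y = 50.
Solving simultaneously gives x = 8, y = 10.

x = 8, y = 10, maximum P = 848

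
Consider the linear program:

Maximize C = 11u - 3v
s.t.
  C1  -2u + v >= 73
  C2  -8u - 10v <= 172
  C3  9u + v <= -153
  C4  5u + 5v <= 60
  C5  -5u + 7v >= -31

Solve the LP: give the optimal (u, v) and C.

u = -226/11, v = 351/11, maximum C = -3539/11

The feasible region is unbounded (it extends along (-1, 1), (-5, 4)), but C strictly decreases along every unbounded feasible direction, so there is no improving ray and the maximum is attained at a vertex.

At the optimal vertex, -2u + v = 73 and 9u + v = -153.
Solving simultaneously gives u = -226/11, v = 351/11.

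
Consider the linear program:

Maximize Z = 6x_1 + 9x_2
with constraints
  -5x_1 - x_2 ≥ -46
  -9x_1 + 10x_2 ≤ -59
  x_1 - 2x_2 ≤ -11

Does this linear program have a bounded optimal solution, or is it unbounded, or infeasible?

infeasible

The boundaries -5x_1 - x_2 = -46 and -9x_1 + 10x_2 = -59 meet at (519/59, 119/59), but that point violates x_1 - 2x_2 ≤ -11. Every candidate vertex is excluded by some other constraint, so the feasible region is empty.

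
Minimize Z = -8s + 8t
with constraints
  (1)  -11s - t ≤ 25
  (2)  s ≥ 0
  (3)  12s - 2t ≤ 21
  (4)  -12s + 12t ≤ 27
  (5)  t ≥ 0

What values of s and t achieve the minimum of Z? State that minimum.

s = 7/4, t = 0, minimum Z = -14

Extreme points and Z = -8s + 8t:
  (0, 9/4) → Z = 18
  (0, 0) → Z = 0
  (51/20, 24/5) → Z = 18
  (7/4, 0) → Z = -14

At the optimal vertex, 12s - 2t = 21 and t = 0.
Solving simultaneously gives s = 7/4, t = 0.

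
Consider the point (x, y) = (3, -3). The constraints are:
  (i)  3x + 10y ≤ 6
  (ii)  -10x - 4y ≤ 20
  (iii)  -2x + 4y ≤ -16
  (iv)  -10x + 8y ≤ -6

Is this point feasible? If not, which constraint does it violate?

(i): -21 ≤ 6 ✓
(ii): -18 ≤ 20 ✓
(iii): -18 ≤ -16 ✓
(iv): -54 ≤ -6 ✓

feasible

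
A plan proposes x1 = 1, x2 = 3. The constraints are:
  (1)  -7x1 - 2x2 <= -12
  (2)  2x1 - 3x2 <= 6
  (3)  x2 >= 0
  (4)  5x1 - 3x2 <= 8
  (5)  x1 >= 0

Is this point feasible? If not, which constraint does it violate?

feasible

(1): -13 ≤ -12 ✓
(2): -7 ≤ 6 ✓
(3): 3 ≥ 0 ✓
(4): -4 ≤ 8 ✓
(5): 1 ≥ 0 ✓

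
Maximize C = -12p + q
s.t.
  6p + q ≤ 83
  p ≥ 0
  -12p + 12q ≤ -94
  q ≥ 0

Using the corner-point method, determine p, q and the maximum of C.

Feasible corners and C = -12p + q:
  (545/42, 36/7) → C = -1054/7
  (83/6, 0) → C = -166
  (47/6, 0) → C = -94

The optimum lies where -12p + 12q = -94 and q = 0.
Solving simultaneously gives p = 47/6, q = 0.

p = 47/6, q = 0, maximum C = -94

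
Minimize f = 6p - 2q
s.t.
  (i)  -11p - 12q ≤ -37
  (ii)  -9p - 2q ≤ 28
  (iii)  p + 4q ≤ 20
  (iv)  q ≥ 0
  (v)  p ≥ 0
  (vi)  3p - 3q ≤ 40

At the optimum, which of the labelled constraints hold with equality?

(iii) and (v)

Corner points and f = 6p - 2q:
  (37/11, 0) → f = 222/11
  (0, 37/12) → f = -37/6
  (0, 5) → f = -10
  (44/3, 4/3) → f = 256/3
  (40/3, 0) → f = 80

The minimum is at (0, 5). Substituting into each constraint, equality holds for (iii) and (v); the remaining constraints have slack.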